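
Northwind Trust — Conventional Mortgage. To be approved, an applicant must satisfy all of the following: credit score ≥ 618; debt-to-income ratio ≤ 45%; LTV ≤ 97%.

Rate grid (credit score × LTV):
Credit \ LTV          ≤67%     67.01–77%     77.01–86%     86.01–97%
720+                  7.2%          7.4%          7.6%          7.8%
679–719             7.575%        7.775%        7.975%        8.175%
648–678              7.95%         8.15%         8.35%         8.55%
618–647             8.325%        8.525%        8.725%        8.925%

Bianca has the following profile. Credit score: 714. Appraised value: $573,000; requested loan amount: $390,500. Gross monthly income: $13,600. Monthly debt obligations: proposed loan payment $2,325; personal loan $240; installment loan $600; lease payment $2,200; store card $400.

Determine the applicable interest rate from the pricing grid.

Credit score 714 ≥ 618; Total monthly debts = (2,325 + 240 + 600 + 2,200 + 400) = 5,765. Debt-to-income = 5,765/13,600 = 42.4% — meets 45% limit
LTV = 390,500/573,000 = 68.2% ≤ 97%
Score 714 is in the 679–719 band; LTV 68.2% is in the 67.01–77% band → 7.775%.

7.775%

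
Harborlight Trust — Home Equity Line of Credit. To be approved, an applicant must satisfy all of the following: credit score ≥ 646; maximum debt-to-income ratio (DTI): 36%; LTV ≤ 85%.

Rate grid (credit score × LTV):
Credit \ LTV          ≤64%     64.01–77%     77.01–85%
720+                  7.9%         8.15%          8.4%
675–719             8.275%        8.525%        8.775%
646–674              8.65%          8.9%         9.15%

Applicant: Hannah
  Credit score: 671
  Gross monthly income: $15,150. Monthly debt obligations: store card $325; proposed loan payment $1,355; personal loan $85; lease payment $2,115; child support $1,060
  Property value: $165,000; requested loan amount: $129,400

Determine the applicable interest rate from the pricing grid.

Credit score 671 ≥ 646; Total monthly debts = (325 + 1,355 + 85 + 2,115 + 1,060) = 4,940. Debt-to-income = 4,940/15,150 = 32.6% — meets 36% limit
Loan-to-value = 129,400/165,000 = 78.4% — pass (85% max)
Row: 671 falls in 646–674. Column: 78.4% falls in 77.01–85%. Rate = 9.15%.

9.15%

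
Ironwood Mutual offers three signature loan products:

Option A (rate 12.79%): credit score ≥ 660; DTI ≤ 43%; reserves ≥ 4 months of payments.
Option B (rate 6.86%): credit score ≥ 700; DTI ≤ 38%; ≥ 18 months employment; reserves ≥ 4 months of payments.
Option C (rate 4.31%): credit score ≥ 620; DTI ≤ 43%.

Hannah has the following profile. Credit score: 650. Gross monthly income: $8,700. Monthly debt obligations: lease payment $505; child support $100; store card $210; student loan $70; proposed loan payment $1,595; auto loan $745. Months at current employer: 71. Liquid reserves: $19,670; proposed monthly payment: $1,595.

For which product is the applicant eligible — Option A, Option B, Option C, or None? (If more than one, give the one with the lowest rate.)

Option C

Total debts = (505 + 100 + 210 + 70 + 1,595 + 745) = 3,225; DTI = 3,225/8,700 = 37.1%.
Reserves = 19,670/1,595 = 12.3 months.
Option A: score 650 < 660; DTI 37.1% ≤ 43%; reserves 12.3 ≥ 4 mo → does not qualify.
Option B: score 650 < 700; DTI 37.1% ≤ 38%; employment 71 ≥ 18 mo; reserves 12.3 ≥ 4 mo → does not qualify.
Option C: score 650 ≥ 620; DTI 37.1% ≤ 43% → qualifies.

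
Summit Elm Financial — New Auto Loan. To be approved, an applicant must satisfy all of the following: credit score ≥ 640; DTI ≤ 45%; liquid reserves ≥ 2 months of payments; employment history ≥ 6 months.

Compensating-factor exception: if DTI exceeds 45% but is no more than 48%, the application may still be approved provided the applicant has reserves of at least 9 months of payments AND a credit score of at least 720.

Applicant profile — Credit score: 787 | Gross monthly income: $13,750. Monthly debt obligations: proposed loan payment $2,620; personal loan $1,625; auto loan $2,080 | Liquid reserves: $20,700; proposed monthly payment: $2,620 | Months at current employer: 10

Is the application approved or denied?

Denied

Credit score 787 ≥ 640 (meets base)
Total debts = (2,620 + 1,625 + 2,080) = 6,325. DTI = 6,325/13,750 = 46% > 45% — standard DTI limit exceeded.
Reserves = 20,700/2,620 = 7.9 months ≥ 2
Employment 10 ≥ 6 months
DTI 46% is within the 45%–48% exception band; checking compensating factors.
Override check — reserves: 7.9 mo (short of 9); score: 787 (ok).
Override conditions not both satisfied; exception does not apply.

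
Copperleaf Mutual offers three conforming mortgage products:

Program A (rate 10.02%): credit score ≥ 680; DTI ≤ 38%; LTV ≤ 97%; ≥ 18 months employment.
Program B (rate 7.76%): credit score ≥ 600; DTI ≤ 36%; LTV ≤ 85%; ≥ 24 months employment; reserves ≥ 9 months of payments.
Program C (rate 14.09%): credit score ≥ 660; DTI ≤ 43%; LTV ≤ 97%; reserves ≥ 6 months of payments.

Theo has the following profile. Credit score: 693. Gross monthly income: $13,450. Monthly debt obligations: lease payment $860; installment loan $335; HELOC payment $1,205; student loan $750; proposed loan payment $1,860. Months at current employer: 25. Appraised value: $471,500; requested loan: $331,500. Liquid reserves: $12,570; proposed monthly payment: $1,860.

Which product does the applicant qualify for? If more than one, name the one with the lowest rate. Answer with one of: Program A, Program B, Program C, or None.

Program A

Total debts = (860 + 335 + 1,205 + 750 + 1,860) = 5,010; DTI = 5,010/13,450 = 37.2%.
LTV = 331,500/471,500 = 70.3%.
Reserves = 12,570/1,860 = 6.8 months.
Program A: score 693 ≥ 680; DTI 37.2% ≤ 38%; LTV 70.3% ≤ 97%; employment 25 ≥ 18 mo → qualifies.
Program B: score 693 ≥ 600; DTI 37.2% > 36%; LTV 70.3% ≤ 85%; employment 25 ≥ 24 mo; reserves 6.8 < 9 mo → does not qualify.
Program C: score 693 ≥ 660; DTI 37.2% ≤ 43%; LTV 70.3% ≤ 97%; reserves 6.8 ≥ 6 mo → qualifies.
Qualifying: Program A, Program C. Lowest rate is 10.02% → Program A.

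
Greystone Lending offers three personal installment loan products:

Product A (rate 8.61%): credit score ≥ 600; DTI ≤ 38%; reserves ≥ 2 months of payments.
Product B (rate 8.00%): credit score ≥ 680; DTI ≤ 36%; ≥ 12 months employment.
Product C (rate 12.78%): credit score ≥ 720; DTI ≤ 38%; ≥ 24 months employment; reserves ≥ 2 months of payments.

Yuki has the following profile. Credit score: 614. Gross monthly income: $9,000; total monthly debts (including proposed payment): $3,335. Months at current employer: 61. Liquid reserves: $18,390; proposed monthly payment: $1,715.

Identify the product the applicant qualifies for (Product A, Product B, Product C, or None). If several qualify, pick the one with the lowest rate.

Product A

DTI = 3,335/9,000 = 37.1%.
Reserves = 18,390/1,715 = 10.7 months.
Product A: score 614 ≥ 600; DTI 37.1% ≤ 38%; reserves 10.7 ≥ 2 mo → qualifies.
Product B: score 614 < 680; DTI 37.1% > 36%; employment 61 ≥ 12 mo → does not qualify.
Product C: score 614 < 720; DTI 37.1% ≤ 38%; employment 61 ≥ 24 mo; reserves 10.7 ≥ 2 mo → does not qualify.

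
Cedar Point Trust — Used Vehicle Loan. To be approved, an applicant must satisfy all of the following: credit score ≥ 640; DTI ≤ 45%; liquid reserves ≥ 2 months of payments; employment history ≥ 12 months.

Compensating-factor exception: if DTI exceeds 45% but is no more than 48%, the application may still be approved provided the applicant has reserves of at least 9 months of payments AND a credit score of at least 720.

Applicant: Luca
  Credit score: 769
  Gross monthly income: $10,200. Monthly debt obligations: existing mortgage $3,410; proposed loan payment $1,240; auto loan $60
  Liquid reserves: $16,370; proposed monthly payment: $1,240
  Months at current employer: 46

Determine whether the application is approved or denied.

Credit score 769 ≥ 640 (meets base)
Total debts = (3,410 + 1,240 + 60) = 4,710. DTI = 4,710/10,200 = 46.2% > 45% — standard DTI limit exceeded.
Reserves = 16,370/1,240 = 13.2 months ≥ 2
Employment 46 ≥ 12 months
DTI 46.2% is within the 45%–48% exception band; checking compensating factors.
Override check — reserves: 13.2 mo (ok); score: 769 (ok).
Both override conditions satisfied; DTI exception granted.

Approved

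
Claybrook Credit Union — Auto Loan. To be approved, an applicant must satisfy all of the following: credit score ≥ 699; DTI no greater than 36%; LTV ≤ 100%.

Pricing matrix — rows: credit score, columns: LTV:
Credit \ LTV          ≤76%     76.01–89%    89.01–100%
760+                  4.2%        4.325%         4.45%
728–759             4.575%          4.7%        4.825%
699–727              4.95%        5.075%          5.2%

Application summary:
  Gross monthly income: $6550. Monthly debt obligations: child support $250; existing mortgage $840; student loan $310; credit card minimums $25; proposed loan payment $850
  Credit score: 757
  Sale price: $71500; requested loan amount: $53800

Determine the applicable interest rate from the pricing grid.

Credit score 757 ≥ 699; Total monthly debts = (250 + 840 + 310 + 25 + 850) = 2,275. DTI = 2,275/6,550 = 34.7% ≤ 36%
Loan-to-value = 53,800/71,500 = 75.2% — pass (100% max)
Credit 757 → row 728–759; LTV 75.2% → column ≤76%. Grid cell → 4.575%.

4.575%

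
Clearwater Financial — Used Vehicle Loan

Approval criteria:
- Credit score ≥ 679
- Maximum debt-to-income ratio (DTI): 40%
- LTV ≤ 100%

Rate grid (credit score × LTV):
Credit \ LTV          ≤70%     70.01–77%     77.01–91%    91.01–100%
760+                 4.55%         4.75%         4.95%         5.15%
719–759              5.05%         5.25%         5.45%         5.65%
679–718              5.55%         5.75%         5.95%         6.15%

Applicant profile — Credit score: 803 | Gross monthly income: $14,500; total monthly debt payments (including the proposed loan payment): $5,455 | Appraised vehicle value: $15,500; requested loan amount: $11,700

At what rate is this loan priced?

4.75%

Credit score 803 ≥ 679; Debt-to-income = 5,455/14,500 = 37.6% — meets 40% limit
LTV = 11,700/15,500 = 75.5% ≤ 100%
Score 803 is in the 760+ band; LTV 75.5% is in the 70.01–77% band → 4.75%.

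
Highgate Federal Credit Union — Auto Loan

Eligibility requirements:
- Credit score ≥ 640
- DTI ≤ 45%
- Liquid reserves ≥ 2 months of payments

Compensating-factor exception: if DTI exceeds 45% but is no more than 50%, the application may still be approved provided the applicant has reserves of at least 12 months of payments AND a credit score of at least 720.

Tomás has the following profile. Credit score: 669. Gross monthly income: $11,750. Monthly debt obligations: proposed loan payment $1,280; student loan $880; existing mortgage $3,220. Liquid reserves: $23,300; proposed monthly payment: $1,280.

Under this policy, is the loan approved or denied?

Credit score 669 ≥ 640 (meets base)
Total debts = (1,280 + 880 + 3,220) = 5,380. DTI = 5,380/11,750 = 45.8% > 45% — standard DTI limit exceeded.
Reserves = 23,300/1,280 = 18.2 months ≥ 2
45.8% falls in the override range (45%–50%), so the compensating-factor test applies.
Override check — reserves: 18.2 mo (ok); score: 669 (below 720).
Override conditions not both satisfied; exception does not apply.

Denied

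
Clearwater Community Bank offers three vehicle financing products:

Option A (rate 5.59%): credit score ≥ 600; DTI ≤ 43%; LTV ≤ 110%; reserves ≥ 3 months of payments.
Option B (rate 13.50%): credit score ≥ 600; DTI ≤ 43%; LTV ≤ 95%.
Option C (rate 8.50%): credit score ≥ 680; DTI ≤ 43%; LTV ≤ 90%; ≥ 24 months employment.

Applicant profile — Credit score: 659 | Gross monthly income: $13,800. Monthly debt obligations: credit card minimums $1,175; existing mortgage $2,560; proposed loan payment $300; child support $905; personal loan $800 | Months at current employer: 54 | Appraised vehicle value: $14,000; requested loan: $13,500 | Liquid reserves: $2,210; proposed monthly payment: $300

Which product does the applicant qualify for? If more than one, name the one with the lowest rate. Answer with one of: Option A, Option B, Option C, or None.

Total debts = (1,175 + 2,560 + 300 + 905 + 800) = 5,740; DTI = 5,740/13,800 = 41.6%.
LTV = 13,500/14,000 = 96.4%.
Reserves = 2,210/300 = 7.4 months.
Option A: score 659 ≥ 600; DTI 41.6% ≤ 43%; LTV 96.4% ≤ 110%; reserves 7.4 ≥ 3 mo → qualifies.
Option B: score 659 ≥ 600; DTI 41.6% ≤ 43%; LTV 96.4% > 95% → does not qualify.
Option C: score 659 < 680; DTI 41.6% ≤ 43%; LTV 96.4% > 90%; employment 54 ≥ 24 mo → does not qualify.

Option A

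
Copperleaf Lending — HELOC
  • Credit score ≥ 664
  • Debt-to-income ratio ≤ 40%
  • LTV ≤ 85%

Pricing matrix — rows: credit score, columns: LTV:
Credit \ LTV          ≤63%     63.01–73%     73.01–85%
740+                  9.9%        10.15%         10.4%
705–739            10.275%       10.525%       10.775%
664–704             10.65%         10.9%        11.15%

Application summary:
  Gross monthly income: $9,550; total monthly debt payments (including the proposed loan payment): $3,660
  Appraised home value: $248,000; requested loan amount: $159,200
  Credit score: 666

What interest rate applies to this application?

Credit score 666 ≥ 664; DTI: 3,660 ÷ 9,550 = 38.3%, within the 40% cap
LTV = 159,200/248,000 = 64.2% ≤ 85%
Score 666 is in the 664–704 band; LTV 64.2% is in the 63.01–73% band → 10.9%.

10.9%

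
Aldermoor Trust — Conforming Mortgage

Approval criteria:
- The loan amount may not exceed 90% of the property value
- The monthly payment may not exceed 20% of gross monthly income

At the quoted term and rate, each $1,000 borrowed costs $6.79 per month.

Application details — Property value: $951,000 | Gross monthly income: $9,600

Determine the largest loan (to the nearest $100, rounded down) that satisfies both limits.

Payment cap: 20% × $9,600 = $1,920/month.
At $6.79 per $1,000, that supports 1,920/6.79 × 1,000 ≈ $282,768 → $282,700.
LTV cap: 90% × $951,000 = $855,900 → $855,900.
Binding constraint: payment-to-income.

$282,700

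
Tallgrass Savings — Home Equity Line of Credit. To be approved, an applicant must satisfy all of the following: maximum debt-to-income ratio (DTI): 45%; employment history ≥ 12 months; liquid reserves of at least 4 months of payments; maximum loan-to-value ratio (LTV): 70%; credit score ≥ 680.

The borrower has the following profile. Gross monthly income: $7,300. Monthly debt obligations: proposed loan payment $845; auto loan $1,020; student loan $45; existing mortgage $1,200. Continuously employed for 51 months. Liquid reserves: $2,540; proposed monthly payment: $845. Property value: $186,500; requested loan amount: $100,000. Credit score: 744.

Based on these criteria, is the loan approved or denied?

Total monthly debts = (845 + 1,020 + 45 + 1,200) = 3,110. Debt-to-income = 3,110/7,300 = 42.6% — meets 45% limit
Employment 51 ≥ 12 months
Reserves = 2,540/845 = 3.0 months < 4
LTV: 100,000 ÷ 186,500 = 53.6%, within 70% cap
Credit score 744 ≥ 680 (meets)
Fails on reserves.

Denied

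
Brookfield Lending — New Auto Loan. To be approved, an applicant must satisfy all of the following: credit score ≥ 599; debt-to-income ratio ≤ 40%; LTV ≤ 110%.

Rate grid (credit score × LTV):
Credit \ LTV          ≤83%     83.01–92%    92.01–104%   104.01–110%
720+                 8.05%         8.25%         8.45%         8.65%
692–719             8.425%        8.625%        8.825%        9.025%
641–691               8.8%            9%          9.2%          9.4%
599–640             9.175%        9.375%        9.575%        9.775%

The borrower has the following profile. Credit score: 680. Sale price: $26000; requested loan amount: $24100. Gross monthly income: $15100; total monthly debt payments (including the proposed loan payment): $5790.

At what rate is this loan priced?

Credit score 680 ≥ 599; Debt-to-income = 5,790/15,100 = 38.3% — meets 40% limit
LTV = 24,100/26,000 = 92.7% ≤ 110%
Row: 680 falls in 641–691. Column: 92.7% falls in 92.01–104%. Rate = 9.2%.

9.2%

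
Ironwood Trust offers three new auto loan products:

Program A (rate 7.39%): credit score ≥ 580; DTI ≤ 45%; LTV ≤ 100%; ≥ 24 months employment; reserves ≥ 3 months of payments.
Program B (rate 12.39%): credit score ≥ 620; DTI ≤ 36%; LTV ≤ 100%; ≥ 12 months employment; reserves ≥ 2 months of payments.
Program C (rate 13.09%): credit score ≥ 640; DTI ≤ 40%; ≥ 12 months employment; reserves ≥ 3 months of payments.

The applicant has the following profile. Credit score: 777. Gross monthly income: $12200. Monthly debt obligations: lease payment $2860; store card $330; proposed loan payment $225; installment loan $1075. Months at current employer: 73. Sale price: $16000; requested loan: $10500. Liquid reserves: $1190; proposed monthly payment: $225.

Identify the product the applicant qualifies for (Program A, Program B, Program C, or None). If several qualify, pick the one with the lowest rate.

Program A

Total debts = (2,860 + 330 + 225 + 1,075) = 4,490; DTI = 4,490/12,200 = 36.8%.
LTV = 10,500/16,000 = 65.6%.
Reserves = 1,190/225 = 5.3 months.
Program A: score 777 ≥ 580; DTI 36.8% ≤ 45%; LTV 65.6% ≤ 100%; employment 73 ≥ 24 mo; reserves 5.3 ≥ 3 mo → qualifies.
Program B: score 777 ≥ 620; DTI 36.8% > 36%; LTV 65.6% ≤ 100%; employment 73 ≥ 12 mo; reserves 5.3 ≥ 2 mo → does not qualify.
Program C: score 777 ≥ 640; DTI 36.8% ≤ 40%; employment 73 ≥ 12 mo; reserves 5.3 ≥ 3 mo → qualifies.
Qualifying: Program A, Program C. Lowest rate is 7.39% → Program A.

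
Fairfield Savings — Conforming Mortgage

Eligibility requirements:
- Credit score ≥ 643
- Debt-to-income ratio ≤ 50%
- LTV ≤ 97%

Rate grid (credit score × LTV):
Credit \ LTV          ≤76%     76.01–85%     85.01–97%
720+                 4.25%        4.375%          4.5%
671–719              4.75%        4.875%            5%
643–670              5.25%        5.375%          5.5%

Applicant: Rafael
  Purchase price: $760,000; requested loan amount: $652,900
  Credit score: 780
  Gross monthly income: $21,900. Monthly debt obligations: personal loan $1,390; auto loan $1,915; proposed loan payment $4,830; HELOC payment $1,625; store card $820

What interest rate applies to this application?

Credit score 780 ≥ 643; Total monthly debts = (1,390 + 1,915 + 4,830 + 1,625 + 820) = 10,580. DTI: 10,580 ÷ 21,900 = 48.3%, within the 50% cap
Loan-to-value = 652,900/760,000 = 85.9% — pass (97% max)
Row: 780 falls in 720+. Column: 85.9% falls in 85.01–97%. Rate = 4.5%.

4.5%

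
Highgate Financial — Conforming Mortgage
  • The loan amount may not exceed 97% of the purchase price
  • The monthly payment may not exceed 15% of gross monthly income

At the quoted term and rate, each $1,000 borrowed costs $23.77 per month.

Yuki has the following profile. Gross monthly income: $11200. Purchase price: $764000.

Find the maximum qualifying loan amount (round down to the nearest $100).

$70,600

Payment cap: 15% × $11,200 = $1,680/month.
At $23.77 per $1,000, that supports 1,680/23.77 × 1,000 ≈ $70,677 → $70,600.
LTV cap: 97% × $764,000 = $741,080 → $741,000.
Binding constraint: payment-to-income.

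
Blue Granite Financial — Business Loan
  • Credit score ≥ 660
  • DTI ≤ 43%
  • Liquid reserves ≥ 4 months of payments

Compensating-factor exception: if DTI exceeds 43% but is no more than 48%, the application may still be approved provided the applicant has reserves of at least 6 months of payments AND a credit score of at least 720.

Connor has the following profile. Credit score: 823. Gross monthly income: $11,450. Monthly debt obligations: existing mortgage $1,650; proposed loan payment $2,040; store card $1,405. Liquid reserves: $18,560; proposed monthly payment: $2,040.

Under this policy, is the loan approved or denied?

Credit score 823 ≥ 660 (meets base)
Total debts = (1,650 + 2,040 + 1,405) = 5,095. DTI = 5,095/11,450 = 44.5% > 43% — standard DTI limit exceeded.
Liquid reserves cover 18,560/2,040 = 9.1 months — ≥ 4 required
DTI 44.5% is within the 43%–48% exception band; checking compensating factors.
Reserves 9.1 ≥ 6 months; credit score 823 ≥ 720.
Both compensating conditions met → exception applies.

Approved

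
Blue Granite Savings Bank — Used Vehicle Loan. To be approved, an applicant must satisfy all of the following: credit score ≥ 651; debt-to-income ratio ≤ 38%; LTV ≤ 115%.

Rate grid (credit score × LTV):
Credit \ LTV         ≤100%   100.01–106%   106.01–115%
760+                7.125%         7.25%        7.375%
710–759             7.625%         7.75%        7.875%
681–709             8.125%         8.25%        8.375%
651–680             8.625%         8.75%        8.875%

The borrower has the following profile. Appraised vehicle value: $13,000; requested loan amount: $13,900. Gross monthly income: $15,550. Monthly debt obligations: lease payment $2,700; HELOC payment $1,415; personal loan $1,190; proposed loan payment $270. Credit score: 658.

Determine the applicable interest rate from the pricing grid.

Credit score 658 ≥ 651; Total monthly debts = (2,700 + 1,415 + 1,190 + 270) = 5,575. DTI = 5,575/15,550 = 35.9% ≤ 38%
LTV: 13,900 ÷ 13,000 = 106.9%, within 115% cap
Credit 658 → row 651–680; LTV 106.9% → column 106.01–115%. Grid cell → 8.875%.

8.875%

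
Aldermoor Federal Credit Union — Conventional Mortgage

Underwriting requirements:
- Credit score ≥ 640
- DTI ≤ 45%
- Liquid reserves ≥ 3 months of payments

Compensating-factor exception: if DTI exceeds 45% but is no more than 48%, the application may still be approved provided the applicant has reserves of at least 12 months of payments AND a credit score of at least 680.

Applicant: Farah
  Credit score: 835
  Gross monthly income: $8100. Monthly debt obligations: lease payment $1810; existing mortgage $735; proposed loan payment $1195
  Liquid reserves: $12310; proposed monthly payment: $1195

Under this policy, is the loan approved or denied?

Credit score 835 ≥ 640 (meets base)
Total debts = (1,810 + 735 + 1,195) = 3,740. DTI = 3,740/8,100 = 46.2% > 45% — standard DTI limit exceeded.
Reserves = 12,310/1,195 = 10.3 months ≥ 3
46.2% falls in the override range (45%–48%), so the compensating-factor test applies.
Override check — reserves: 10.3 mo (short of 12); score: 835 (ok).
Override conditions not both satisfied; exception does not apply.

Denied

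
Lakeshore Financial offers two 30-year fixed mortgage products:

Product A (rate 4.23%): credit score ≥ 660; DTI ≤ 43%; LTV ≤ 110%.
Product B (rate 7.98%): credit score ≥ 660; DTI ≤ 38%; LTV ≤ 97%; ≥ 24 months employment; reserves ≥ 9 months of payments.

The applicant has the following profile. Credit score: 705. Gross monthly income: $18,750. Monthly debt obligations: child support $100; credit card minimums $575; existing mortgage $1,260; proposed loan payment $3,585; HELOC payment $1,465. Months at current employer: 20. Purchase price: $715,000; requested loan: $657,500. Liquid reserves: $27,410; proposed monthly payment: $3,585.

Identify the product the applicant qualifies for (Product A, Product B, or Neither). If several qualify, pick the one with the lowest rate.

Total debts = (100 + 575 + 1,260 + 3,585 + 1,465) = 6,985; DTI = 6,985/18,750 = 37.3%.
LTV = 657,500/715,000 = 92%.
Reserves = 27,410/3,585 = 7.6 months.
Product A: score 705 ≥ 660; DTI 37.3% ≤ 43%; LTV 92% ≤ 110% → qualifies.
Product B: score 705 ≥ 660; DTI 37.3% ≤ 38%; LTV 92% ≤ 97%; employment 20 < 24 mo; reserves 7.6 < 9 mo → does not qualify.

Product A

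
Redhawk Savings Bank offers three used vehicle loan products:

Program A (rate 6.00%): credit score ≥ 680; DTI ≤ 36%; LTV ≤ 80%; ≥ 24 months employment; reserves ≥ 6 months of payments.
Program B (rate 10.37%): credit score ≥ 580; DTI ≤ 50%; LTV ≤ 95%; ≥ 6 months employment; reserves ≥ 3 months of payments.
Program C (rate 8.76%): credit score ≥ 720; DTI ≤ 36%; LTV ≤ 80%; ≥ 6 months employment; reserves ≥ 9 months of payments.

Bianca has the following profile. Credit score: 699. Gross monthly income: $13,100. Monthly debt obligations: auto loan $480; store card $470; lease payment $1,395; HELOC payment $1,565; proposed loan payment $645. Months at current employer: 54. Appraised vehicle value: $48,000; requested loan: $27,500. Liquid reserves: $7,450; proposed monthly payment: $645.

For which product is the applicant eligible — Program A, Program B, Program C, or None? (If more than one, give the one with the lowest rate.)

Program A

Total debts = (480 + 470 + 1,395 + 1,565 + 645) = 4,555; DTI = 4,555/13,100 = 34.8%.
LTV = 27,500/48,000 = 57.3%.
Reserves = 7,450/645 = 11.6 months.
Program A: score 699 ≥ 680; DTI 34.8% ≤ 36%; LTV 57.3% ≤ 80%; employment 54 ≥ 24 mo; reserves 11.6 ≥ 6 mo → qualifies.
Program B: score 699 ≥ 580; DTI 34.8% ≤ 50%; LTV 57.3% ≤ 95%; employment 54 ≥ 6 mo; reserves 11.6 ≥ 3 mo → qualifies.
Program C: score 699 < 720; DTI 34.8% ≤ 36%; LTV 57.3% ≤ 80%; employment 54 ≥ 6 mo; reserves 11.6 ≥ 9 mo → does not qualify.
Qualifying: Program A, Program B. Lowest rate is 6.00% → Program A.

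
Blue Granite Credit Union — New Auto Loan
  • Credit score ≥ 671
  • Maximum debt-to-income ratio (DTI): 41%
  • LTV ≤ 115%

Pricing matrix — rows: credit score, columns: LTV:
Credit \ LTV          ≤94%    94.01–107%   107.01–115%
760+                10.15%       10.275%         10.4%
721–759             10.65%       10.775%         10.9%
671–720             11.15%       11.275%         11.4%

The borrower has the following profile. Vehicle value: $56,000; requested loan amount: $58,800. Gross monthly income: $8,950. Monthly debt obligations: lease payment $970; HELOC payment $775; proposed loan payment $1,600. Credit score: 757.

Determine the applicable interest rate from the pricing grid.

10.775%

Credit score 757 ≥ 671; Total monthly debts = (970 + 775 + 1,600) = 3,345. DTI = 3,345/8,950 = 37.4% ≤ 41%
Loan-to-value = 58,800/56,000 = 105% — pass (115% max)
Row: 757 falls in 721–759. Column: 105% falls in 94.01–107%. Rate = 10.775%.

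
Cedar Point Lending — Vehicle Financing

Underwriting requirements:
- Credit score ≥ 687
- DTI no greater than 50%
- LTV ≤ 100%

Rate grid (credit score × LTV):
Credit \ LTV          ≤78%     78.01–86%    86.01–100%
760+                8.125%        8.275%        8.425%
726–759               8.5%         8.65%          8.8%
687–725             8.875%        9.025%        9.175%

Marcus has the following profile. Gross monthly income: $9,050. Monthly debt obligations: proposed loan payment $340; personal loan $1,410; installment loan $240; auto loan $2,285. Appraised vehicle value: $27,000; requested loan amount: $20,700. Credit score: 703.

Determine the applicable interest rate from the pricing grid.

Credit score 703 ≥ 687; Total monthly debts = (340 + 1,410 + 240 + 2,285) = 4,275. DTI = 4,275/9,050 = 47.2% ≤ 50%
Loan-to-value = 20,700/27,000 = 76.7% — pass (100% max)
Row: 703 falls in 687–725. Column: 76.7% falls in ≤78%. Rate = 8.875%.

8.875%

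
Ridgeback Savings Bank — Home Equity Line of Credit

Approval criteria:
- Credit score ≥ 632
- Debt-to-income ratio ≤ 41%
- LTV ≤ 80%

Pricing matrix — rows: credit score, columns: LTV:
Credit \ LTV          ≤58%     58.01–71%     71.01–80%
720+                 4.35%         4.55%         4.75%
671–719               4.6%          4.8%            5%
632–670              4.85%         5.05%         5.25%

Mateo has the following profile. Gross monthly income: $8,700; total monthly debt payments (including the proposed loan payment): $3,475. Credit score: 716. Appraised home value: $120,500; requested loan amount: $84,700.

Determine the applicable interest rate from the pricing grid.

4.8%

Credit score 716 ≥ 632; DTI = 3,475/8,700 = 39.9% ≤ 41%
Loan-to-value = 84,700/120,500 = 70.3% — pass (80% max)
Credit 716 → row 671–719; LTV 70.3% → column 58.01–71%. Grid cell → 4.8%.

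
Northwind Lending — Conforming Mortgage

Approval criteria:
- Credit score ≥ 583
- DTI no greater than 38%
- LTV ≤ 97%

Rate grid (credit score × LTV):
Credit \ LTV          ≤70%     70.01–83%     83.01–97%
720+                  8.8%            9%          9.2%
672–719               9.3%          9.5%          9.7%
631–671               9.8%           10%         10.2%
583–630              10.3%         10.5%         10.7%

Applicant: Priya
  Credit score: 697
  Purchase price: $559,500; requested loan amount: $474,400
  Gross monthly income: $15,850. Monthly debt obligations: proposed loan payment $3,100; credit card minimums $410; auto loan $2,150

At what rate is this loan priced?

9.7%

Credit score 697 ≥ 583; Total monthly debts = (3,100 + 410 + 2,150) = 5,660. DTI = 5,660/15,850 = 35.7% ≤ 38%
Loan-to-value = 474,400/559,500 = 84.8% — pass (97% max)
Score 697 is in the 672–719 band; LTV 84.8% is in the 83.01–97% band → 9.7%.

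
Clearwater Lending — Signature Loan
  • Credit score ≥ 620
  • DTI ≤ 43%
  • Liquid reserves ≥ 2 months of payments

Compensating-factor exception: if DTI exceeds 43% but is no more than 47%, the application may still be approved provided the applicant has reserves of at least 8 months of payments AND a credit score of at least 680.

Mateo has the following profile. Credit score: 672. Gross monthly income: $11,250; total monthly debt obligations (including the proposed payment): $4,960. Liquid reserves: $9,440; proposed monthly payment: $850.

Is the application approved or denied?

Credit score 672 ≥ 620 (meets base)
DTI: 4,960 ÷ 11,250 = 44.1%, over the 43% base limit.
Reserves = 9,440/850 = 11.1 months ≥ 2
DTI 44.1% is within the 43%–47% exception band; checking compensating factors.
Reserves 11.1 ≥ 8 months; credit score 672 < 680.
Override conditions not both satisfied; exception does not apply.

Denied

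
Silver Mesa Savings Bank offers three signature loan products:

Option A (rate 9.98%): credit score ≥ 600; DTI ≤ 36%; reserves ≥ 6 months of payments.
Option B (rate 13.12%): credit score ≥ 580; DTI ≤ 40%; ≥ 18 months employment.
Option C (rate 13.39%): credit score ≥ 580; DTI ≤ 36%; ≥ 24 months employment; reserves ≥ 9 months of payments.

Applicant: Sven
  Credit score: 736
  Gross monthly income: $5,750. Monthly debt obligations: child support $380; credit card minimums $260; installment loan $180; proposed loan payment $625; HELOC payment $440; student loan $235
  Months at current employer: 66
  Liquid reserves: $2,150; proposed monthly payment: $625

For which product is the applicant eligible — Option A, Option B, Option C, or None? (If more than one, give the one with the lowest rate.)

Option B

Total debts = (380 + 260 + 180 + 625 + 440 + 235) = 2,120; DTI = 2,120/5,750 = 36.9%.
Reserves = 2,150/625 = 3.4 months.
Option A: score 736 ≥ 600; DTI 36.9% > 36%; reserves 3.4 < 6 mo → does not qualify.
Option B: score 736 ≥ 580; DTI 36.9% ≤ 40%; employment 66 ≥ 18 mo → qualifies.
Option C: score 736 ≥ 580; DTI 36.9% > 36%; employment 66 ≥ 24 mo; reserves 3.4 < 9 mo → does not qualify.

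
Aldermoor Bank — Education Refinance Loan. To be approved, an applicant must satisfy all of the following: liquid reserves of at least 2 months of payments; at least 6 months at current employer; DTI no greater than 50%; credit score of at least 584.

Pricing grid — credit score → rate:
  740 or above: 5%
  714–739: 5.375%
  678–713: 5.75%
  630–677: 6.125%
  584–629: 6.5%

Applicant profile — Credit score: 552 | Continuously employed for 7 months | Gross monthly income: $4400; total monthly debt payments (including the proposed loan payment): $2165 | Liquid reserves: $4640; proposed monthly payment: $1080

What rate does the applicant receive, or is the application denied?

Denied

Credit score 552 < 584 (below minimum)
Liquid reserves cover 4,640/1,080 = 4.3 months — ≥ 2 required
DTI: 2,165 ÷ 4,400 = 49.2%, within the 50% cap
Employment 7 ≥ 6 months
Not all requirements met → denied.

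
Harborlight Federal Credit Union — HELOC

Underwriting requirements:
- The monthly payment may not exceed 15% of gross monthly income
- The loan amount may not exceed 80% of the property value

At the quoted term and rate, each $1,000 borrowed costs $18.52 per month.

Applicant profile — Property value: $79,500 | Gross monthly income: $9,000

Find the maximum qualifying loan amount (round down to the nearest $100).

Payment cap: 15% × $9,000 = $1,350/month.
At $18.52 per $1,000, that supports 1,350/18.52 × 1,000 ≈ $72,894 → $72,800.
LTV cap: 80% × $79,500 = $63,600 → $63,600.
Binding constraint: loan-to-value.

$63,600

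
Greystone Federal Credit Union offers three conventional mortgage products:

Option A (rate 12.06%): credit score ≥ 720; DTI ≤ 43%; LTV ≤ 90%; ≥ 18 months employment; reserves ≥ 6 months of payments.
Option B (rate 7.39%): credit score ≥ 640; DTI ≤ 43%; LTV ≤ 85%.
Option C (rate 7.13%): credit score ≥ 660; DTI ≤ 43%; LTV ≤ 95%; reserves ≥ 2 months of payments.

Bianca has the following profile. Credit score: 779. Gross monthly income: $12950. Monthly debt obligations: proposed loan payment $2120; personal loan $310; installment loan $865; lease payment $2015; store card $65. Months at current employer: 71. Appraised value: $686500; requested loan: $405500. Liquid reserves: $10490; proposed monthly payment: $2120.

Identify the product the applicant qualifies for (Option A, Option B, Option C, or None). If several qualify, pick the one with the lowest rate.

Option C

Total debts = (2,120 + 310 + 865 + 2,015 + 65) = 5,375; DTI = 5,375/12,950 = 41.5%.
LTV = 405,500/686,500 = 59.1%.
Reserves = 10,490/2,120 = 4.9 months.
Option A: score 779 ≥ 720; DTI 41.5% ≤ 43%; LTV 59.1% ≤ 90%; employment 71 ≥ 18 mo; reserves 4.9 < 6 mo → does not qualify.
Option B: score 779 ≥ 640; DTI 41.5% ≤ 43%; LTV 59.1% ≤ 85% → qualifies.
Option C: score 779 ≥ 660; DTI 41.5% ≤ 43%; LTV 59.1% ≤ 95%; reserves 4.9 ≥ 2 mo → qualifies.
Qualifying: Option B, Option C. Lowest rate is 7.13% → Option C.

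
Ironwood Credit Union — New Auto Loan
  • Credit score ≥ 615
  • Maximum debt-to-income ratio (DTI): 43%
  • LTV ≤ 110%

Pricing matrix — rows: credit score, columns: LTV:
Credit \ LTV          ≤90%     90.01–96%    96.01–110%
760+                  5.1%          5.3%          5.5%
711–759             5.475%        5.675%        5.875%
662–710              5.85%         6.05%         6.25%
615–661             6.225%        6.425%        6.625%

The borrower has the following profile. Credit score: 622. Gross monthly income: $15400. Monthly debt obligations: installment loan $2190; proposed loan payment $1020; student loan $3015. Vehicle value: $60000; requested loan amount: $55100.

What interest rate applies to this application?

Credit score 622 ≥ 615; Total monthly debts = (2,190 + 1,020 + 3,015) = 6,225. DTI = 6,225/15,400 = 40.4% ≤ 43%
LTV = 55,100/60,000 = 91.8% ≤ 110%
Credit 622 → row 615–661; LTV 91.8% → column 90.01–96%. Grid cell → 6.425%.

6.425%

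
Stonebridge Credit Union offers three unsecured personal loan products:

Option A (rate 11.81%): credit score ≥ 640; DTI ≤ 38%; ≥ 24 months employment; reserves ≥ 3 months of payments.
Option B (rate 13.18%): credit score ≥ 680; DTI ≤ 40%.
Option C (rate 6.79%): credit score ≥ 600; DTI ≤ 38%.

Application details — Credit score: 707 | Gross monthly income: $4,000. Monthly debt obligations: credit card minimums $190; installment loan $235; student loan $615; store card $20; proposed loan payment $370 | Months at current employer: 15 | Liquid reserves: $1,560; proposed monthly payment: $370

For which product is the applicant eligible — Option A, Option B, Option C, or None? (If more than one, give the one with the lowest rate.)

Option C

Total debts = (190 + 235 + 615 + 20 + 370) = 1,430; DTI = 1,430/4,000 = 35.8%.
Reserves = 1,560/370 = 4.2 months.
Option A: score 707 ≥ 640; DTI 35.8% ≤ 38%; employment 15 < 24 mo; reserves 4.2 ≥ 3 mo → does not qualify.
Option B: score 707 ≥ 680; DTI 35.8% ≤ 40% → qualifies.
Option C: score 707 ≥ 600; DTI 35.8% ≤ 38% → qualifies.
Qualifying: Option B, Option C. Lowest rate is 6.79% → Option C.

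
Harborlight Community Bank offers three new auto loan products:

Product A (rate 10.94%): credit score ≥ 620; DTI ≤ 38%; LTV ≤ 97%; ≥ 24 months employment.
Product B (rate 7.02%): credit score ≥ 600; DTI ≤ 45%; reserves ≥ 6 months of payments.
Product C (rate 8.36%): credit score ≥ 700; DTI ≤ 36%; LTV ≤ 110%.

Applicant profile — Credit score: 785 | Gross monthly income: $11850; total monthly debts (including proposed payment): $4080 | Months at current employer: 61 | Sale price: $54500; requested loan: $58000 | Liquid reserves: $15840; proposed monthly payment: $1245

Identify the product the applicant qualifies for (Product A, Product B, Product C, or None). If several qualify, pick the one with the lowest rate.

Product B

DTI = 4,080/11,850 = 34.4%.
LTV = 58,000/54,500 = 106.4%.
Reserves = 15,840/1,245 = 12.7 months.
Product A: score 785 ≥ 620; DTI 34.4% ≤ 38%; LTV 106.4% > 97%; employment 61 ≥ 24 mo → does not qualify.
Product B: score 785 ≥ 600; DTI 34.4% ≤ 45%; reserves 12.7 ≥ 6 mo → qualifies.
Product C: score 785 ≥ 700; DTI 34.4% ≤ 36%; LTV 106.4% ≤ 110% → qualifies.
Qualifying: Product B, Product C. Lowest rate is 7.02% → Product B.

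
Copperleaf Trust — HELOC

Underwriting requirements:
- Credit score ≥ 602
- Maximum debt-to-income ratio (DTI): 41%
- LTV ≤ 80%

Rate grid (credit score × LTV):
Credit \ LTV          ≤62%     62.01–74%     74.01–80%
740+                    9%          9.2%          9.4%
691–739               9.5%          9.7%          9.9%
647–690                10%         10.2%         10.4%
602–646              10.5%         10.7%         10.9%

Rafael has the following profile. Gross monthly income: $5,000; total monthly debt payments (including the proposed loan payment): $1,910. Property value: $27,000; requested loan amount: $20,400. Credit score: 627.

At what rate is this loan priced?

10.9%

Credit score 627 ≥ 602; DTI: 1,910 ÷ 5,000 = 38.2%, within the 41% cap
LTV: 20,400 ÷ 27,000 = 75.6%, within 80% cap
Credit 627 → row 602–646; LTV 75.6% → column 74.01–80%. Grid cell → 10.9%.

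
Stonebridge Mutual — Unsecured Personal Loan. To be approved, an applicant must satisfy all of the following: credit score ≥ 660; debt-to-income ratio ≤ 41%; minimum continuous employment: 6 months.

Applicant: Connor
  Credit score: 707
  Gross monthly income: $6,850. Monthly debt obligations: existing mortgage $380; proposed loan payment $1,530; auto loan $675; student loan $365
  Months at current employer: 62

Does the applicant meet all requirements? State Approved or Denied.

Denied

Credit score 707 ≥ 660 (meets)
Total monthly debts = (380 + 1,530 + 675 + 365) = 2,950. DTI = 2,950/6,850 = 43.1% > 41%
Employment 62 ≥ 6 months
Fails on DTI.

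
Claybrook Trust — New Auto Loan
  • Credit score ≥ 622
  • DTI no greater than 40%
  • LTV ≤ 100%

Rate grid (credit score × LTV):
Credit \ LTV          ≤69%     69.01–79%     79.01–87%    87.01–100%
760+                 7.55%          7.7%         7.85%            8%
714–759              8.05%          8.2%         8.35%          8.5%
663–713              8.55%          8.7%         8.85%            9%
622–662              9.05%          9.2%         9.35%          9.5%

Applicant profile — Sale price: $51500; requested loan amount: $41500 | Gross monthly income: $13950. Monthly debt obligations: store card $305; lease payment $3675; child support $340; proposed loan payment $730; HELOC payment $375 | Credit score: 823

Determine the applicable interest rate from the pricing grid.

Credit score 823 ≥ 622; Total monthly debts = (305 + 3,675 + 340 + 730 + 375) = 5,425. Debt-to-income = 5,425/13,950 = 38.9% — meets 40% limit
LTV: 41,500 ÷ 51,500 = 80.6%, within 100% cap
Score 823 is in the 760+ band; LTV 80.6% is in the 79.01–87% band → 7.85%.

7.85%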